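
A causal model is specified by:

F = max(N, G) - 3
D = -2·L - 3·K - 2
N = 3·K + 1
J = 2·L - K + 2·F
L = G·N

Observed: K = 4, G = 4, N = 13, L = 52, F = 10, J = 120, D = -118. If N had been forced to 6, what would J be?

50

The intervention breaks the incoming arrows to N: N = 3·K + 1 no longer applies, and N = 6.
L = G·N  [with G=4, N=6]  = 24
F = max(N, G) - 3  [with N=6, G=4]  = 3
J = 2·L - K + 2·F  [with L=24, K=4, F=3]  = 50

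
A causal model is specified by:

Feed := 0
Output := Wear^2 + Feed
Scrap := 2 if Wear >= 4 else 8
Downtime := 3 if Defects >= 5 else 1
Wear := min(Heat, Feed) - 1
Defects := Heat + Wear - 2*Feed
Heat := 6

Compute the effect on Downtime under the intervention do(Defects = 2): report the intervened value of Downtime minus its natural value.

-2

The intervention breaks the incoming arrows to Defects: Defects := Heat + Wear - 2*Feed no longer applies, and Defects = 2.
Downtime = 3 if Defects >= 5 else 1  [with Defects=2]  = 1
Without intervention: Wear = min(Heat, Feed) - 1  [with Heat=6, Feed=0]  = -1; Defects = Heat + Wear - 2*Feed  [with Heat=6, Wear=-1, Feed=0]  = 5; Downtime = 3 if Defects >= 5 else 1  [with Defects=5]  = 3.
Change = 1 − 3 = -2.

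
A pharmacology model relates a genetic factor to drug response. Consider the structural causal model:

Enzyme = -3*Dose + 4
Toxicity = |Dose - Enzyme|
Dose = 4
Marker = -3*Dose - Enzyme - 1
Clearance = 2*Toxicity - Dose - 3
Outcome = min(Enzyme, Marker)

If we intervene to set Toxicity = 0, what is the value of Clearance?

Intervening sets Toxicity = 0 and removes its equation (Toxicity = |Dose - Enzyme|).
Clearance = 2*Toxicity - Dose - 3  [with Toxicity=0, Dose=4]  = -7

-7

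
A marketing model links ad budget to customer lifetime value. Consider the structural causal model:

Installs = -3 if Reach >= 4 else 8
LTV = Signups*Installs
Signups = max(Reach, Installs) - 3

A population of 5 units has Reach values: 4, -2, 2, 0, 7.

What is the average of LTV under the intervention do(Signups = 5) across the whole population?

Every unit gets Signups=5 under the intervention. LTV values become -15, 40, 40, 40, -15; E[LTV|do(Signups=5)] = 18.

18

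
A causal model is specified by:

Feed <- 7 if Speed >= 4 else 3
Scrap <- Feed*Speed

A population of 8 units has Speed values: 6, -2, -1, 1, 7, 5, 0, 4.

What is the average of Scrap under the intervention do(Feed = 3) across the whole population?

7.5

The intervention sets Feed=3 in all 8 units regardless of Speed. Recomputing Scrap per unit gives 18, -6, -3, 3, 21, 15, 0, 12; average 7.5.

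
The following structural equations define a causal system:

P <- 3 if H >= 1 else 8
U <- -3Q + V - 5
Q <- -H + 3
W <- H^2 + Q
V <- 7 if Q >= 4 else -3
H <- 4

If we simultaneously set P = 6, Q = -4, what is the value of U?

4

The joint intervention fixes P = 6, Q = -4, removing each variable's own equation.
V = 7 if Q >= 4 else -3  [with Q=-4]  = -3
U = -3Q + V - 5  [with Q=-4, V=-3]  = 4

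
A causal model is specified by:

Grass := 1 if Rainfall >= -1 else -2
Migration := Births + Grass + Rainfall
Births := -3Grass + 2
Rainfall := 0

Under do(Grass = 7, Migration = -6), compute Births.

The joint intervention fixes Grass = 7, Migration = -6, removing each variable's own equation.
Births = -3Grass + 2  [with Grass=7]  = -19

-19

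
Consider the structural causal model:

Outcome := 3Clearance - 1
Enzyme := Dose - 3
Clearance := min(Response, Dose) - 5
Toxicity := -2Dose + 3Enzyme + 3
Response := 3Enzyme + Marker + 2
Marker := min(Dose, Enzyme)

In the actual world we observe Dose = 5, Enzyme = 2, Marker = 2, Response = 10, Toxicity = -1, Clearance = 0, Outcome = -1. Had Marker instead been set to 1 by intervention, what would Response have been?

The intervention breaks the incoming arrows to Marker: Marker := min(Dose, Enzyme) no longer applies, and Marker = 1.
Enzyme = Dose - 3  [with Dose=5]  = 2
Response = 3Enzyme + Marker + 2  [with Enzyme=2, Marker=1]  = 9

9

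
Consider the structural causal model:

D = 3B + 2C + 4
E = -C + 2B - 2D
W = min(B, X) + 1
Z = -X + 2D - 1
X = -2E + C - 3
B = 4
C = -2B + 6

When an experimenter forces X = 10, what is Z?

13

The intervention breaks the incoming arrows to X: X = -2E + C - 3 no longer applies, and X = 10.
C = -2B + 6  [with B=4]  = -2
D = 3B + 2C + 4  [with B=4, C=-2]  = 12
Z = -X + 2D - 1  [with X=10, D=12]  = 13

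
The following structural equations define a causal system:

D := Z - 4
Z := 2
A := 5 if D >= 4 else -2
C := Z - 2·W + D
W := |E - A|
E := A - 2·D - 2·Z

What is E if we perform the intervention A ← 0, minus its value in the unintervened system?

2

The intervention breaks the incoming arrows to A: A := 5 if D >= 4 else -2 no longer applies, and A = 0.
D = Z - 4  [with Z=2]  = -2
E = A - 2·D - 2·Z  [with A=0, D=-2, Z=2]  = 0
Without intervention: D = Z - 4  [with Z=2]  = -2; A = 5 if D >= 4 else -2  [with D=-2]  = -2; E = A - 2·D - 2·Z  [with A=-2, D=-2, Z=2]  = -2.
Change = 0 − (-2) = 2.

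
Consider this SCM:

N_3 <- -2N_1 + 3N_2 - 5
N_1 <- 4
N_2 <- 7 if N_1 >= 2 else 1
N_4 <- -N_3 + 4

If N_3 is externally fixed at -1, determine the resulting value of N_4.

5

The intervention breaks the incoming arrows to N_3: N_3 <- -2N_1 + 3N_2 - 5 no longer applies, and N_3 = -1.
N_4 = -N_3 + 4  [with N_3=-1]  = 5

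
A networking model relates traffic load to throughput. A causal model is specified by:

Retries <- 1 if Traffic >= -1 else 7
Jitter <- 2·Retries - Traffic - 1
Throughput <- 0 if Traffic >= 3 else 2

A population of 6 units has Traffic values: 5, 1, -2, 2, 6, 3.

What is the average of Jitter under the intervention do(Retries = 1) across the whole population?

The intervention sets Retries=1 in all 6 units regardless of Traffic. Recomputing Jitter per unit gives -4, 0, 3, -1, -5, -2; average -1.5.

-1.5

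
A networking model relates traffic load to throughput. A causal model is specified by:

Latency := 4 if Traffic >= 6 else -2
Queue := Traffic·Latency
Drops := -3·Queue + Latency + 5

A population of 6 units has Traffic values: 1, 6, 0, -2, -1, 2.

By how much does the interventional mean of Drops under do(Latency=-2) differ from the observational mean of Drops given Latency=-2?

do(Latency=-2) breaks Latency's dependence on Traffic. With Latency=-2 fixed, Drops across the units is 9, 39, 3, -9, -3, 15, mean 9.
E[Drops|Latency=-2] averages over only the 5 units with Latency=-2 (Traffic = 1, 0, -2, -1, 2): Drops = 9, 3, -9, -3, 15, mean 3.
Difference = 9 − 3 = 6.

6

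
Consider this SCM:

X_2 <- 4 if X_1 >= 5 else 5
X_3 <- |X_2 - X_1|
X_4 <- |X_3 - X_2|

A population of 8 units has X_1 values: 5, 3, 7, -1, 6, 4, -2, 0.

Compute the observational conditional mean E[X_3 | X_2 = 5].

4.2

Observing X_2=5 restricts to units where X_2's equation naturally yields 5: X_1 ∈ {3, -1, 4, -2, 0}. In that subpopulation X_3 = 2, 6, 1, 7, 5, mean 4.2.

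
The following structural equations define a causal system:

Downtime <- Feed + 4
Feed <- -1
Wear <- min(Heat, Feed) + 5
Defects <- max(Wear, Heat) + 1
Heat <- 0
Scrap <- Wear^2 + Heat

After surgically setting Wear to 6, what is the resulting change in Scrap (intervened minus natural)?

20

do(Wear=6) replaces the equation Wear <- min(Heat, Feed) + 5 with the constant Wear = 6.
Scrap = Wear^2 + Heat  [with Wear=6, Heat=0]  = 36
Without intervention: Wear = min(Heat, Feed) + 5  [with Heat=0, Feed=-1]  = 4; Scrap = Wear^2 + Heat  [with Wear=4, Heat=0]  = 16.
Change = 36 − 16 = 20.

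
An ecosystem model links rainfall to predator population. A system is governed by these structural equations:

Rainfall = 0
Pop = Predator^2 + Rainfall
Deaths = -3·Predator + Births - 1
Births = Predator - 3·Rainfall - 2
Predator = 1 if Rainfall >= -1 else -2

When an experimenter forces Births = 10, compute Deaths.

6

The intervention breaks the incoming arrows to Births: Births = Predator - 3·Rainfall - 2 no longer applies, and Births = 10.
Predator = 1 if Rainfall >= -1 else -2  [with Rainfall=0]  = 1
Deaths = -3·Predator + Births - 1  [with Predator=1, Births=10]  = 6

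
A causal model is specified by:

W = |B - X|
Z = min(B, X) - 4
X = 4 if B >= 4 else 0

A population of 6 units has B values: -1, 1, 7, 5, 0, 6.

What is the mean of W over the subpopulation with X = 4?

Conditioning on X=4 selects the 3 unit(s) with B ∈ {7, 5, 6}. Their W values: 3, 1, 2. Mean = 2.

2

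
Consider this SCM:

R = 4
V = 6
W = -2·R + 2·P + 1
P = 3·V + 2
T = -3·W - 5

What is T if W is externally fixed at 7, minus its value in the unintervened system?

Intervening sets W = 7 and removes its equation (W = -2·R + 2·P + 1).
T = -3·W - 5  [with W=7]  = -26
Without intervention: P = 3·V + 2  [with V=6]  = 20; W = -2·R + 2·P + 1  [with R=4, P=20]  = 33; T = -3·W - 5  [with W=33]  = -104.
Change = -26 − (-104) = 78.

78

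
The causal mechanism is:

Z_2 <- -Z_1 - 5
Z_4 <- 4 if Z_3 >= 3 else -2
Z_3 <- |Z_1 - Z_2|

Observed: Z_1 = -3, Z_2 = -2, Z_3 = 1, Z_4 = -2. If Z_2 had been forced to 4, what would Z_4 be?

4

Under do(Z_2=4), the mechanism Z_2 <- -Z_1 - 5 is discarded; Z_2 is fixed at 4.
Z_3 = |Z_1 - Z_2|  [with Z_1=-3, Z_2=4]  = 7
Z_4 = 4 if Z_3 >= 3 else -2  [with Z_3=7]  = 4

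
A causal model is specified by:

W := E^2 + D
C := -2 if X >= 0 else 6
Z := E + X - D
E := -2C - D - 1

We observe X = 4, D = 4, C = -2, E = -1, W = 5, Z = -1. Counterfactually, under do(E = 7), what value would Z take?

Under do(E=7), the mechanism E := -2C - D - 1 is discarded; E is fixed at 7.
Z = E + X - D  [with E=7, X=4, D=4]  = 7

7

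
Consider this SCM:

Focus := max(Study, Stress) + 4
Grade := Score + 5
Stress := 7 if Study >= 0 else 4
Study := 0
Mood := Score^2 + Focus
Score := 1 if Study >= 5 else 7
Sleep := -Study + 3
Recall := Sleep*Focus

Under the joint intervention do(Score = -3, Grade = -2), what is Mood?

20

The joint intervention fixes Score = -3, Grade = -2, removing each variable's own equation.
Stress = 7 if Study >= 0 else 4  [with Study=0]  = 7
Focus = max(Study, Stress) + 4  [with Study=0, Stress=7]  = 11
Mood = Score^2 + Focus  [with Score=-3, Focus=11]  = 20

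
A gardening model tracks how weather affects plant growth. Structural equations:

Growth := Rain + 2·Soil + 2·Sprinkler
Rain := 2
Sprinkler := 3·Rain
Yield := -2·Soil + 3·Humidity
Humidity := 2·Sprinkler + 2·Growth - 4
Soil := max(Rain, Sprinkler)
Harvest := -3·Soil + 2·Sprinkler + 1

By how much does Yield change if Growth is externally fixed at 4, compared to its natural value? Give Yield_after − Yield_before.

-132

Under do(Growth=4), the mechanism Growth := Rain + 2·Soil + 2·Sprinkler is discarded; Growth is fixed at 4.
Sprinkler = 3·Rain  [with Rain=2]  = 6
Soil = max(Rain, Sprinkler)  [with Rain=2, Sprinkler=6]  = 6
Humidity = 2·Sprinkler + 2·Growth - 4  [with Sprinkler=6, Growth=4]  = 16
Yield = -2·Soil + 3·Humidity  [with Soil=6, Humidity=16]  = 36
Without intervention: Sprinkler = 3·Rain  [with Rain=2]  = 6; Soil = max(Rain, Sprinkler)  [with Rain=2, Sprinkler=6]  = 6; Growth = Rain + 2·Soil + 2·Sprinkler  [with Rain=2, Soil=6, Sprinkler=6]  = 26; Humidity = 2·Sprinkler + 2·Growth - 4  [with Sprinkler=6, Growth=26]  = 60; Yield = -2·Soil + 3·Humidity  [with Soil=6, Humidity=60]  = 168.
Change = 36 − 168 = -132.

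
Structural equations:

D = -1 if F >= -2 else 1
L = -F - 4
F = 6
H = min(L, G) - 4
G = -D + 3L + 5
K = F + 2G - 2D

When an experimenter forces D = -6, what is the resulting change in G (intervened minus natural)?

The intervention breaks the incoming arrows to D: D = -1 if F >= -2 else 1 no longer applies, and D = -6.
L = -F - 4  [with F=6]  = -10
G = -D + 3L + 5  [with D=-6, L=-10]  = -19
Without intervention: L = -F - 4  [with F=6]  = -10; D = -1 if F >= -2 else 1  [with F=6]  = -1; G = -D + 3L + 5  [with D=-1, L=-10]  = -24.
Change = -19 − (-24) = 5.

5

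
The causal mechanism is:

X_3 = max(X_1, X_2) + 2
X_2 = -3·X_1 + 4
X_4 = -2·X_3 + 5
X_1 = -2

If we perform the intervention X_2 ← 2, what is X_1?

Under do(X_2=2), the mechanism X_2 = -3·X_1 + 4 is discarded; X_2 is fixed at 2.
X_1 is not downstream of the intervention, so its value is determined by the original equations.

-2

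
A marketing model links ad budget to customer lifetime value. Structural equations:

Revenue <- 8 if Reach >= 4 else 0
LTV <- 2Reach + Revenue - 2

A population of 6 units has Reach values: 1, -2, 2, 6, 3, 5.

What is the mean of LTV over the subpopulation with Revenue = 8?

17

E[LTV|Revenue=8] averages over only the 2 units with Revenue=8 (Reach = 6, 5): LTV = 18, 16, mean 17.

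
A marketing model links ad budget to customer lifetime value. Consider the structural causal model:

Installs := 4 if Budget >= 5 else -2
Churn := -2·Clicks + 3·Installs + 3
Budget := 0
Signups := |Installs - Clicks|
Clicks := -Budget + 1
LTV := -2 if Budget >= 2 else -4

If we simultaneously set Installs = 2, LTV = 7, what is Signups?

1

Setting Installs = 2, LTV = 7 by intervention discards those variables' equations.
Clicks = -Budget + 1  [with Budget=0]  = 1
Signups = |Installs - Clicks|  [with Installs=2, Clicks=1]  = 1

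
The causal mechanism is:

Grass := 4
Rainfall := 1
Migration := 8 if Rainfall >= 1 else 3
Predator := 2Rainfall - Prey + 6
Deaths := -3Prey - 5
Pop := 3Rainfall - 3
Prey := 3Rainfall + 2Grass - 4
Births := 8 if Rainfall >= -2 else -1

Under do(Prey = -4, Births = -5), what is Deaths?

7

Setting Prey = -4, Births = -5 by intervention discards those variables' equations.
Deaths = -3Prey - 5  [with Prey=-4]  = 7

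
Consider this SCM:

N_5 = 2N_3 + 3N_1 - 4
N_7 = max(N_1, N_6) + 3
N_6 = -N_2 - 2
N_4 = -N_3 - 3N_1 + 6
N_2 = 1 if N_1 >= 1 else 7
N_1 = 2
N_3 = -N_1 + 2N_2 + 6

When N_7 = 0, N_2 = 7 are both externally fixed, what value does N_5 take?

The joint intervention fixes N_7 = 0, N_2 = 7, removing each variable's own equation.
N_3 = -N_1 + 2N_2 + 6  [with N_1=2, N_2=7]  = 18
N_5 = 2N_3 + 3N_1 - 4  [with N_3=18, N_1=2]  = 38

38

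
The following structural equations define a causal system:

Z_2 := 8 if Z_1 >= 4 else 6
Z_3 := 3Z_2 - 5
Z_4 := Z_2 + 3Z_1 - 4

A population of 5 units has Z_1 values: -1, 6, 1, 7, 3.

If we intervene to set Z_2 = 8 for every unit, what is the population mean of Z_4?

13.6

Every unit gets Z_2=8 under the intervention. Z_4 values become 1, 22, 7, 25, 13; E[Z_4|do(Z_2=8)] = 13.6.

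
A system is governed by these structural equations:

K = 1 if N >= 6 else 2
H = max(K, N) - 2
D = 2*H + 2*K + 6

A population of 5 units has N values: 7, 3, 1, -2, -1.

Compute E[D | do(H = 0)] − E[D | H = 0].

do(H=0) breaks H's dependence on N. With H=0 fixed, D across the units is 8, 10, 10, 10, 10, mean 9.6.
Observing H=0 restricts to units where H's equation naturally yields 0: N ∈ {1, -2, -1}. In that subpopulation D = 10, 10, 10, mean 10.
Difference = 9.6 − 10 = -0.4.

-0.4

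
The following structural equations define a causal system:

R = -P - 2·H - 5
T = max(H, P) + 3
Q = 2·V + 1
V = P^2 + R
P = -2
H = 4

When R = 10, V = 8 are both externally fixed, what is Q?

17

Setting R = 10, V = 8 by intervention discards those variables' equations.
Q = 2·V + 1  [with V=8]  = 17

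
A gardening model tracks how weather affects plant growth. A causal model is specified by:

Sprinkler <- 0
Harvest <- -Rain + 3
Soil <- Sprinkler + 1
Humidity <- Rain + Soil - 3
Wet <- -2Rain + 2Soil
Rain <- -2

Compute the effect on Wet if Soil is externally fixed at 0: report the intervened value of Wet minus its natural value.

-2

The intervention breaks the incoming arrows to Soil: Soil <- Sprinkler + 1 no longer applies, and Soil = 0.
Wet = -2Rain + 2Soil  [with Rain=-2, Soil=0]  = 4
Without intervention: Soil = Sprinkler + 1  [with Sprinkler=0]  = 1; Wet = -2Rain + 2Soil  [with Rain=-2, Soil=1]  = 6.
Change = 4 − 6 = -2.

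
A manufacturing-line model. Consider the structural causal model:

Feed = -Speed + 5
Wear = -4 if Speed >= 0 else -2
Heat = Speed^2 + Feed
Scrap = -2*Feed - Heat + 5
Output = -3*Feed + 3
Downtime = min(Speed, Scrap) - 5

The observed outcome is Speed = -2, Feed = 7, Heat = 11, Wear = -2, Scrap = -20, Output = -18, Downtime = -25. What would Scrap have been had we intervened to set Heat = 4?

-13

do(Heat=4) replaces the equation Heat = Speed^2 + Feed with the constant Heat = 4.
Feed = -Speed + 5  [with Speed=-2]  = 7
Scrap = -2*Feed - Heat + 5  [with Feed=7, Heat=4]  = -13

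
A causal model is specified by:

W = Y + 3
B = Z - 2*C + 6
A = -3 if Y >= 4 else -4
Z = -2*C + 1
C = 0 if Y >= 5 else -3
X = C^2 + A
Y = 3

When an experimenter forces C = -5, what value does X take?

Under do(C=-5), the mechanism C = 0 if Y >= 5 else -3 is discarded; C is fixed at -5.
A = -3 if Y >= 4 else -4  [with Y=3]  = -4
X = C^2 + A  [with C=-5, A=-4]  = 21

21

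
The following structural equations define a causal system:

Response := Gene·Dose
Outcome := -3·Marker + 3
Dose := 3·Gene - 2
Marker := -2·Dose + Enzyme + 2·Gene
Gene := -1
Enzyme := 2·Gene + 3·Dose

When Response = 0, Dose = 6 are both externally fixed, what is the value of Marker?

2

Setting Response = 0, Dose = 6 by intervention discards those variables' equations.
Enzyme = 2·Gene + 3·Dose  [with Gene=-1, Dose=6]  = 16
Marker = -2·Dose + Enzyme + 2·Gene  [with Dose=6, Enzyme=16, Gene=-1]  = 2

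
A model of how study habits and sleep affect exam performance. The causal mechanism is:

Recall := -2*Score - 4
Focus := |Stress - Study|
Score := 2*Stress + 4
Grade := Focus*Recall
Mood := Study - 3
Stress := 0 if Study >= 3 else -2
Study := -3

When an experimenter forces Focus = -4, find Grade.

16

The intervention breaks the incoming arrows to Focus: Focus := |Stress - Study| no longer applies, and Focus = -4.
Stress = 0 if Study >= 3 else -2  [with Study=-3]  = -2
Score = 2*Stress + 4  [with Stress=-2]  = 0
Recall = -2*Score - 4  [with Score=0]  = -4
Grade = Focus*Recall  [with Focus=-4, Recall=-4]  = 16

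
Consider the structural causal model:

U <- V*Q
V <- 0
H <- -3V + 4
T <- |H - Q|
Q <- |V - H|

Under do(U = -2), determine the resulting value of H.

4

Under do(U=-2), the mechanism U <- V*Q is discarded; U is fixed at -2.
No directed path runs from U to H, so H keeps its natural value.
H = -3V + 4  [with V=0]  = 4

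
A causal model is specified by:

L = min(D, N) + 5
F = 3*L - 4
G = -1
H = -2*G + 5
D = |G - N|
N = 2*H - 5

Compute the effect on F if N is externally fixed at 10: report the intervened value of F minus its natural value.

3

The intervention breaks the incoming arrows to N: N = 2*H - 5 no longer applies, and N = 10.
D = |G - N|  [with G=-1, N=10]  = 11
L = min(D, N) + 5  [with D=11, N=10]  = 15
F = 3*L - 4  [with L=15]  = 41
Without intervention: H = -2*G + 5  [with G=-1]  = 7; N = 2*H - 5  [with H=7]  = 9; D = |G - N|  [with G=-1, N=9]  = 10; L = min(D, N) + 5  [with D=10, N=9]  = 14; F = 3*L - 4  [with L=14]  = 38.
Change = 41 − 38 = 3.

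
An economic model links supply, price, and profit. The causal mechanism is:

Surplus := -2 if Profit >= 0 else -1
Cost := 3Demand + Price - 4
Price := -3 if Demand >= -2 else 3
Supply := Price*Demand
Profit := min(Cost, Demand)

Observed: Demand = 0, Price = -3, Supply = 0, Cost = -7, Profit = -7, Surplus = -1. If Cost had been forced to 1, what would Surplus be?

-2

Under do(Cost=1), the mechanism Cost := 3Demand + Price - 4 is discarded; Cost is fixed at 1.
Profit = min(Cost, Demand)  [with Cost=1, Demand=0]  = 0
Surplus = -2 if Profit >= 0 else -1  [with Profit=0]  = -2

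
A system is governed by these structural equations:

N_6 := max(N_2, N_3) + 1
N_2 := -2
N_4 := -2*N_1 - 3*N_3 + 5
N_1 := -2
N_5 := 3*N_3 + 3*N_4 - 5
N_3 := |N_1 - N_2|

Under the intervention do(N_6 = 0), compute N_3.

0

do(N_6=0) replaces the equation N_6 := max(N_2, N_3) + 1 with the constant N_6 = 0.
N_3 is not downstream of the intervention, so its value is determined by the original equations.
N_3 = |N_1 - N_2|  [with N_1=-2, N_2=-2]  = 0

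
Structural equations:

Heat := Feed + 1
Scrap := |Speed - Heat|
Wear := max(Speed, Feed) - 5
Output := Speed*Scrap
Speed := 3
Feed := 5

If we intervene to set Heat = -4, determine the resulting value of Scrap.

7

do(Heat=-4) replaces the equation Heat := Feed + 1 with the constant Heat = -4.
Scrap = |Speed - Heat|  [with Speed=3, Heat=-4]  = 7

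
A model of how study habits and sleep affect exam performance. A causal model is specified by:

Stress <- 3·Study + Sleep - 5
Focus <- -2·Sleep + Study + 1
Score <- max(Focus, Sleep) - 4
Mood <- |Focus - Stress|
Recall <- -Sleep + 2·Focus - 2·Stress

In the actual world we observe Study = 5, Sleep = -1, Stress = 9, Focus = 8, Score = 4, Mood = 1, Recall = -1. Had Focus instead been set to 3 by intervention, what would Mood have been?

Under do(Focus=3), the mechanism Focus <- -2·Sleep + Study + 1 is discarded; Focus is fixed at 3.
Stress = 3·Study + Sleep - 5  [with Study=5, Sleep=-1]  = 9
Mood = |Focus - Stress|  [with Focus=3, Stress=9]  = 6

6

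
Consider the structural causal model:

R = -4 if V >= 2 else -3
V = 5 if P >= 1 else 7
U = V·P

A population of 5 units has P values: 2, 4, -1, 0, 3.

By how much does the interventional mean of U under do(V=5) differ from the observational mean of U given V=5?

do(V=5) breaks V's dependence on P. With V=5 fixed, U across the units is 10, 20, -5, 0, 15, mean 8.
Observing V=5 restricts to units where V's equation naturally yields 5: P ∈ {2, 4, 3}. In that subpopulation U = 10, 20, 15, mean 15.
Difference = 8 − 15 = -7.

-7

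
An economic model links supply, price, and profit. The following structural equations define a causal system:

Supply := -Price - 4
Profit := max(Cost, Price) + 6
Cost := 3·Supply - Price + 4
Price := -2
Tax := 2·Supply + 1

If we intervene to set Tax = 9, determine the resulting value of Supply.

The intervention breaks the incoming arrows to Tax: Tax := 2·Supply + 1 no longer applies, and Tax = 9.
Since Supply is not a descendant of the intervened variable, it is unaffected.
Supply = -Price - 4  [with Price=-2]  = -2

-2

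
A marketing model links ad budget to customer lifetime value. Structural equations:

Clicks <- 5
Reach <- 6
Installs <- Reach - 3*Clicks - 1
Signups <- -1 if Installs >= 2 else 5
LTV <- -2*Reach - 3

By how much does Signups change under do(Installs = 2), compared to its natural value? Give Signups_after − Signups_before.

The intervention breaks the incoming arrows to Installs: Installs <- Reach - 3*Clicks - 1 no longer applies, and Installs = 2.
Signups = -1 if Installs >= 2 else 5  [with Installs=2]  = -1
Without intervention: Installs = Reach - 3*Clicks - 1  [with Reach=6, Clicks=5]  = -10; Signups = -1 if Installs >= 2 else 5  [with Installs=-10]  = 5.
Change = -1 − 5 = -6.

-6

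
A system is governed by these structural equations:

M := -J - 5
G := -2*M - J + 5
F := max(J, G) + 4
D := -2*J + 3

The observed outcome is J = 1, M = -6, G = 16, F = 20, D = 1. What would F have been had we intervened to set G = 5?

The intervention breaks the incoming arrows to G: G := -2*M - J + 5 no longer applies, and G = 5.
F = max(J, G) + 4  [with J=1, G=5]  = 9

9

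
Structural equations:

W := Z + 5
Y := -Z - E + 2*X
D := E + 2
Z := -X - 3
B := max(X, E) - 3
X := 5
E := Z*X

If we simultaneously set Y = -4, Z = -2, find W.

3

The joint intervention fixes Y = -4, Z = -2, removing each variable's own equation.
W = Z + 5  [with Z=-2]  = 3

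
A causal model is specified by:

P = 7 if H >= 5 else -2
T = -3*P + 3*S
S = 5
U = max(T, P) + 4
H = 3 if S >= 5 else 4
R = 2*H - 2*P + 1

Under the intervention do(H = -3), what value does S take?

Under do(H=-3), the mechanism H = 3 if S >= 5 else 4 is discarded; H is fixed at -3.
S is not downstream of the intervention, so its value is determined by the original equations.

5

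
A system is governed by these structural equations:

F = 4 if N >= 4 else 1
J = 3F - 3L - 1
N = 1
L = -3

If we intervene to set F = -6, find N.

Under do(F=-6), the mechanism F = 4 if N >= 4 else 1 is discarded; F is fixed at -6.
N is not downstream of the intervention, so its value is determined by the original equations.

1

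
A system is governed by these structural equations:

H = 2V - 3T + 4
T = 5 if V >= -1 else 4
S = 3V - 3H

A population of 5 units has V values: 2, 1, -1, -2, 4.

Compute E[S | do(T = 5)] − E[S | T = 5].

Every unit gets T=5 under the intervention. S values become 27, 30, 36, 39, 21; E[S|do(T=5)] = 30.6.
Conditioning on T=5 selects the 4 unit(s) with V ∈ {2, 1, -1, 4}. Their S values: 27, 30, 36, 21. Mean = 28.5.
Difference = 30.6 − 28.5 = 2.1.

2.1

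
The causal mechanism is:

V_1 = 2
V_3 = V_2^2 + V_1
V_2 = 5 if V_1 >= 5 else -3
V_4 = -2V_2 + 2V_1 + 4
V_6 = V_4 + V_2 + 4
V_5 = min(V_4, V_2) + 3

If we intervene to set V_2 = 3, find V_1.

Under do(V_2=3), the mechanism V_2 = 5 if V_1 >= 5 else -3 is discarded; V_2 is fixed at 3.
V_1 is not downstream of the intervention, so its value is determined by the original equations.

2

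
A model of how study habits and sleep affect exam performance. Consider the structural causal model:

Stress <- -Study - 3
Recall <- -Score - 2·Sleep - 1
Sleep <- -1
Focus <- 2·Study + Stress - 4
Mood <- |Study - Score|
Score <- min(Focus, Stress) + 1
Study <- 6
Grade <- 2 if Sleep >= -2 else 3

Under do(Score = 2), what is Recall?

-1

Under do(Score=2), the mechanism Score <- min(Focus, Stress) + 1 is discarded; Score is fixed at 2.
Recall = -Score - 2·Sleep - 1  [with Score=2, Sleep=-1]  = -1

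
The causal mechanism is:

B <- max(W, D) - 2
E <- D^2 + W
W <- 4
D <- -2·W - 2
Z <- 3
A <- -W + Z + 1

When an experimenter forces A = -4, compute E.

104

Under do(A=-4), the mechanism A <- -W + Z + 1 is discarded; A is fixed at -4.
Since E is not a descendant of the intervened variable, it is unaffected.
D = -2·W - 2  [with W=4]  = -10
E = D^2 + W  [with D=-10, W=4]  = 104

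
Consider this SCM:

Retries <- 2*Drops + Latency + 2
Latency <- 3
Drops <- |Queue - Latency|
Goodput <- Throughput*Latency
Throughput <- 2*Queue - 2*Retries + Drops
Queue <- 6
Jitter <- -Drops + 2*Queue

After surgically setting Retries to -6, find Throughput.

27

Under do(Retries=-6), the mechanism Retries <- 2*Drops + Latency + 2 is discarded; Retries is fixed at -6.
Drops = |Queue - Latency|  [with Queue=6, Latency=3]  = 3
Throughput = 2*Queue - 2*Retries + Drops  [with Queue=6, Retries=-6, Drops=3]  = 27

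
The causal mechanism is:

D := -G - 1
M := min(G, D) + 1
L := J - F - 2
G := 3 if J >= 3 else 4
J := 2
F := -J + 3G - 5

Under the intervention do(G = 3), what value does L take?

Under do(G=3), the mechanism G := 3 if J >= 3 else 4 is discarded; G is fixed at 3.
F = -J + 3G - 5  [with J=2, G=3]  = 2
L = J - F - 2  [with J=2, F=2]  = -2

-2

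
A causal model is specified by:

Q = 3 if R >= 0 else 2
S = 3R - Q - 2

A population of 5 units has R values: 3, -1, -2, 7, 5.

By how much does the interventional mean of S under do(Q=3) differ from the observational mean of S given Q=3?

Under do(Q=3), Q's equation is replaced by Q=3 for every unit. Per-unit S: 4, -8, -11, 16, 10. Mean = 2.2.
Observing Q=3 restricts to units where Q's equation naturally yields 3: R ∈ {3, 7, 5}. In that subpopulation S = 4, 16, 10, mean 10.
Difference = 2.2 − 10 = -7.8.

-7.8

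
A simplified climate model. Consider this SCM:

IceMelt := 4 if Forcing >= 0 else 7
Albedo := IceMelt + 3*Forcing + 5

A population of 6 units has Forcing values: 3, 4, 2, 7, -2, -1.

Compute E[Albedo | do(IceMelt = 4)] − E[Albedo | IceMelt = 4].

The intervention sets IceMelt=4 in all 6 units regardless of Forcing. Recomputing Albedo per unit gives 18, 21, 15, 30, 3, 6; average 15.5.
Conditioning on IceMelt=4 selects the 4 unit(s) with Forcing ∈ {3, 4, 2, 7}. Their Albedo values: 18, 21, 15, 30. Mean = 21.
Difference = 15.5 − 21 = -5.5.

-5.5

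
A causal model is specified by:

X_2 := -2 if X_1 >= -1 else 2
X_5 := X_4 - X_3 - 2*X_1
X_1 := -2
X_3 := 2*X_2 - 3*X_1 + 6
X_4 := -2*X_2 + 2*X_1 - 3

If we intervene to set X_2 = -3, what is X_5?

-3

do(X_2=-3) replaces the equation X_2 := -2 if X_1 >= -1 else 2 with the constant X_2 = -3.
X_3 = 2*X_2 - 3*X_1 + 6  [with X_2=-3, X_1=-2]  = 6
X_4 = -2*X_2 + 2*X_1 - 3  [with X_2=-3, X_1=-2]  = -1
X_5 = X_4 - X_3 - 2*X_1  [with X_4=-1, X_3=6, X_1=-2]  = -3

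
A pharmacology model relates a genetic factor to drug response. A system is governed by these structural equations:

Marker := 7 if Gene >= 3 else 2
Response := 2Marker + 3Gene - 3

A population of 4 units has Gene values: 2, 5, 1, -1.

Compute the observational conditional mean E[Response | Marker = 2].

Conditioning on Marker=2 selects the 3 unit(s) with Gene ∈ {2, 1, -1}. Their Response values: 7, 4, -2. Mean = 3.

3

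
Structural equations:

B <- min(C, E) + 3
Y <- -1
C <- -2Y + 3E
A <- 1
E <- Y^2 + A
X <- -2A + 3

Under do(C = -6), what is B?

-3

Intervening sets C = -6 and removes its equation (C <- -2Y + 3E).
E = Y^2 + A  [with Y=-1, A=1]  = 2
B = min(C, E) + 3  [with C=-6, E=2]  = -3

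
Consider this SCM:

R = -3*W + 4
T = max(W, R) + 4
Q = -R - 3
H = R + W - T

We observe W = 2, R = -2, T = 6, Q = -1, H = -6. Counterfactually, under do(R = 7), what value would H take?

do(R=7) replaces the equation R = -3*W + 4 with the constant R = 7.
T = max(W, R) + 4  [with W=2, R=7]  = 11
H = R + W - T  [with R=7, W=2, T=11]  = -2

-2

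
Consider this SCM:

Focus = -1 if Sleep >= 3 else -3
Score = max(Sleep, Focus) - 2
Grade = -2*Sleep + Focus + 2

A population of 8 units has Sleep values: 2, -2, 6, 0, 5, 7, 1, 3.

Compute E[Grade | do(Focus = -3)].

-6.5

do(Focus=-3) breaks Focus's dependence on Sleep. With Focus=-3 fixed, Grade across the units is -5, 3, -13, -1, -11, -15, -3, -7, mean -6.5.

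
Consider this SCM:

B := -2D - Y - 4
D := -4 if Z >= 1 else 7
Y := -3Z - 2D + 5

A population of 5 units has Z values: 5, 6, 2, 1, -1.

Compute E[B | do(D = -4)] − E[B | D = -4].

-2.7

The intervention sets D=-4 in all 5 units regardless of Z. Recomputing B per unit gives 6, 9, -3, -6, -12; average -1.2.
E[B|D=-4] averages over only the 4 units with D=-4 (Z = 5, 6, 2, 1): B = 6, 9, -3, -6, mean 1.5.
Difference = -1.2 − 1.5 = -2.7.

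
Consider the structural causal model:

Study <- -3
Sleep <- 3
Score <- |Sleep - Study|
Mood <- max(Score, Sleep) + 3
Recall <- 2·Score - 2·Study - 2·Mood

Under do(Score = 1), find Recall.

do(Score=1) replaces the equation Score <- |Sleep - Study| with the constant Score = 1.
Mood = max(Score, Sleep) + 3  [with Score=1, Sleep=3]  = 6
Recall = 2·Score - 2·Study - 2·Mood  [with Score=1, Study=-3, Mood=6]  = -4

-4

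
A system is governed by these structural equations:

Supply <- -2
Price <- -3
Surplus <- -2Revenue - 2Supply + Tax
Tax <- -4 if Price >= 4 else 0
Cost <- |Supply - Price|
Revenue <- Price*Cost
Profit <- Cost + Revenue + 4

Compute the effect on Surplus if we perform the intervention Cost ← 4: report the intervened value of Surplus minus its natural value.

The intervention breaks the incoming arrows to Cost: Cost <- |Supply - Price| no longer applies, and Cost = 4.
Revenue = Price*Cost  [with Price=-3, Cost=4]  = -12
Tax = -4 if Price >= 4 else 0  [with Price=-3]  = 0
Surplus = -2Revenue - 2Supply + Tax  [with Revenue=-12, Supply=-2, Tax=0]  = 28
Without intervention: Cost = |Supply - Price|  [with Supply=-2, Price=-3]  = 1; Revenue = Price*Cost  [with Price=-3, Cost=1]  = -3; Tax = -4 if Price >= 4 else 0  [with Price=-3]  = 0; Surplus = -2Revenue - 2Supply + Tax  [with Revenue=-3, Supply=-2, Tax=0]  = 10.
Change = 28 − 10 = 18.

18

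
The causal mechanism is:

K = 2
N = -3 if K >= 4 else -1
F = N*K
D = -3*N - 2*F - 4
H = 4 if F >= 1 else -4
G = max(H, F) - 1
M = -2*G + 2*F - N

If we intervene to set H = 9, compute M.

-19

Under do(H=9), the mechanism H = 4 if F >= 1 else -4 is discarded; H is fixed at 9.
N = -3 if K >= 4 else -1  [with K=2]  = -1
F = N*K  [with N=-1, K=2]  = -2
G = max(H, F) - 1  [with H=9, F=-2]  = 8
M = -2*G + 2*F - N  [with G=8, F=-2, N=-1]  = -19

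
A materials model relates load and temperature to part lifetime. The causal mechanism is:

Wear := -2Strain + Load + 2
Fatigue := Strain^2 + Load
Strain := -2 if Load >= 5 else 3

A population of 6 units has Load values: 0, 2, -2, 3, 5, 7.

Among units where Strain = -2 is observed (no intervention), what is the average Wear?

12

E[Wear|Strain=-2] averages over only the 2 units with Strain=-2 (Load = 5, 7): Wear = 11, 13, mean 12.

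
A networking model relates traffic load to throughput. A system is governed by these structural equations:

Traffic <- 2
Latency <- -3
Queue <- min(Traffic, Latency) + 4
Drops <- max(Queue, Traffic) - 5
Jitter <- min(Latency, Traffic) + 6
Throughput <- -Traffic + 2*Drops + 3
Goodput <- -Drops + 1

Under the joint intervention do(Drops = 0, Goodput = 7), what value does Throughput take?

The joint intervention fixes Drops = 0, Goodput = 7, removing each variable's own equation.
Throughput = -Traffic + 2*Drops + 3  [with Traffic=2, Drops=0]  = 1

1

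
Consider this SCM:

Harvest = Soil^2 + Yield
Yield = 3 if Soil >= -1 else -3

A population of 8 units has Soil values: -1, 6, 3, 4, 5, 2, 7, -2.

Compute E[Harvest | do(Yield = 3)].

The intervention sets Yield=3 in all 8 units regardless of Soil. Recomputing Harvest per unit gives 4, 39, 12, 19, 28, 7, 52, 7; average 21.

21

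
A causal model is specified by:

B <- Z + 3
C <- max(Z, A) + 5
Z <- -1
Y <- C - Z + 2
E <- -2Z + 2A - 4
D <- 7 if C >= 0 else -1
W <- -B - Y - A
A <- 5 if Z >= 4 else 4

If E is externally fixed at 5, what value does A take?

Under do(E=5), the mechanism E <- -2Z + 2A - 4 is discarded; E is fixed at 5.
Since A is not a descendant of the intervened variable, it is unaffected.
A = 5 if Z >= 4 else 4  [with Z=-1]  = 4

4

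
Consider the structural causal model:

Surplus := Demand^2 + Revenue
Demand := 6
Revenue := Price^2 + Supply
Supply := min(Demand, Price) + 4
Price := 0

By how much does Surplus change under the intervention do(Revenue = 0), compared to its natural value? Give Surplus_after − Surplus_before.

-4

Intervening sets Revenue = 0 and removes its equation (Revenue := Price^2 + Supply).
Surplus = Demand^2 + Revenue  [with Demand=6, Revenue=0]  = 36
Without intervention: Supply = min(Demand, Price) + 4  [with Demand=6, Price=0]  = 4; Revenue = Price^2 + Supply  [with Price=0, Supply=4]  = 4; Surplus = Demand^2 + Revenue  [with Demand=6, Revenue=4]  = 40.
Change = 36 − 40 = -4.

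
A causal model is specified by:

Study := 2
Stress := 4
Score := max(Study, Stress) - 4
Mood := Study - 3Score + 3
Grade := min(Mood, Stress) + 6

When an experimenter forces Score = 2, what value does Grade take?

do(Score=2) replaces the equation Score := max(Study, Stress) - 4 with the constant Score = 2.
Mood = Study - 3Score + 3  [with Study=2, Score=2]  = -1
Grade = min(Mood, Stress) + 6  [with Mood=-1, Stress=4]  = 5

5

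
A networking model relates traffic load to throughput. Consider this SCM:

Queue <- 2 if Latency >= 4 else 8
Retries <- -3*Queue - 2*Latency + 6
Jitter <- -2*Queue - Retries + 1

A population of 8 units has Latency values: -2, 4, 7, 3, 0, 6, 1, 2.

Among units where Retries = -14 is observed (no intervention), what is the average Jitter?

Observing Retries=-14 restricts to units where Retries's equation naturally yields -14: Latency ∈ {-2, 7}. In that subpopulation Jitter = -1, 11, mean 5.

5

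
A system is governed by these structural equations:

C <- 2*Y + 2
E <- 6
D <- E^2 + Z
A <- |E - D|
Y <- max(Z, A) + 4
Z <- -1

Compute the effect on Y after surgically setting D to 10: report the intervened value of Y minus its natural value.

-25

do(D=10) replaces the equation D <- E^2 + Z with the constant D = 10.
A = |E - D|  [with E=6, D=10]  = 4
Y = max(Z, A) + 4  [with Z=-1, A=4]  = 8
Without intervention: D = E^2 + Z  [with E=6, Z=-1]  = 35; A = |E - D|  [with E=6, D=35]  = 29; Y = max(Z, A) + 4  [with Z=-1, A=29]  = 33.
Change = 8 − 33 = -25.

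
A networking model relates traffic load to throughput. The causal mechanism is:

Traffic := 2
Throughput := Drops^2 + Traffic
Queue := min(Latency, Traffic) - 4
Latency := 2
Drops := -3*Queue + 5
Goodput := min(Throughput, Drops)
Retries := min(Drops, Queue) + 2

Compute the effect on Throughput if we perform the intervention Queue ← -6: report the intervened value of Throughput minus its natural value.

408

The intervention breaks the incoming arrows to Queue: Queue := min(Latency, Traffic) - 4 no longer applies, and Queue = -6.
Drops = -3*Queue + 5  [with Queue=-6]  = 23
Throughput = Drops^2 + Traffic  [with Drops=23, Traffic=2]  = 531
Without intervention: Queue = min(Latency, Traffic) - 4  [with Latency=2, Traffic=2]  = -2; Drops = -3*Queue + 5  [with Queue=-2]  = 11; Throughput = Drops^2 + Traffic  [with Drops=11, Traffic=2]  = 123.
Change = 531 − 123 = 408.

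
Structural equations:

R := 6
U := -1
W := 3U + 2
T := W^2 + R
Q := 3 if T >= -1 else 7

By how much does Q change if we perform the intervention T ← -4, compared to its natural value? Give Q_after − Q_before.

Intervening sets T = -4 and removes its equation (T := W^2 + R).
Q = 3 if T >= -1 else 7  [with T=-4]  = 7
Without intervention: W = 3U + 2  [with U=-1]  = -1; T = W^2 + R  [with W=-1, R=6]  = 7; Q = 3 if T >= -1 else 7  [with T=7]  = 3.
Change = 7 − 3 = 4.

4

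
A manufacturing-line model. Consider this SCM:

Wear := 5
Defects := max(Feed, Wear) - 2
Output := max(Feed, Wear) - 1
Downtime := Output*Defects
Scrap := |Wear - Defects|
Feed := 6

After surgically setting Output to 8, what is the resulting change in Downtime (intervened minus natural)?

The intervention breaks the incoming arrows to Output: Output := max(Feed, Wear) - 1 no longer applies, and Output = 8.
Defects = max(Feed, Wear) - 2  [with Feed=6, Wear=5]  = 4
Downtime = Output*Defects  [with Output=8, Defects=4]  = 32
Without intervention: Defects = max(Feed, Wear) - 2  [with Feed=6, Wear=5]  = 4; Output = max(Feed, Wear) - 1  [with Feed=6, Wear=5]  = 5; Downtime = Output*Defects  [with Output=5, Defects=4]  = 20.
Change = 32 − 20 = 12.

12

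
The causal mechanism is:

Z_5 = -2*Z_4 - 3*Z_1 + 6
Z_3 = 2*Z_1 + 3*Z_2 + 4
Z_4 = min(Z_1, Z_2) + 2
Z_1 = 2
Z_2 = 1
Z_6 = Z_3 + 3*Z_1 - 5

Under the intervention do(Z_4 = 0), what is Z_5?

0

Intervening sets Z_4 = 0 and removes its equation (Z_4 = min(Z_1, Z_2) + 2).
Z_5 = -2*Z_4 - 3*Z_1 + 6  [with Z_4=0, Z_1=2]  = 0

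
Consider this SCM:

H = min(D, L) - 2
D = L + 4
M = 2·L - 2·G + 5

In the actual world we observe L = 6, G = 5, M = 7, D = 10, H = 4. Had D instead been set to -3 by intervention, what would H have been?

Intervening sets D = -3 and removes its equation (D = L + 4).
H = min(D, L) - 2  [with D=-3, L=6]  = -5

-5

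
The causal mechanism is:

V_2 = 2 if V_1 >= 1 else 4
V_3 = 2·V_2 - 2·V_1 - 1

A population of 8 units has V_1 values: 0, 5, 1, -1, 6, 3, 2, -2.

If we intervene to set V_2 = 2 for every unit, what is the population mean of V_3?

do(V_2=2) breaks V_2's dependence on V_1. With V_2=2 fixed, V_3 across the units is 3, -7, 1, 5, -9, -3, -1, 7, mean -0.5.

-0.5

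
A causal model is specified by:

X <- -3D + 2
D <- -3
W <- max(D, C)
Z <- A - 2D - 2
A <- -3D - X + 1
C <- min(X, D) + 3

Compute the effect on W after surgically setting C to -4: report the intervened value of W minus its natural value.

The intervention breaks the incoming arrows to C: C <- min(X, D) + 3 no longer applies, and C = -4.
W = max(D, C)  [with D=-3, C=-4]  = -3
Without intervention: X = -3D + 2  [with D=-3]  = 11; C = min(X, D) + 3  [with X=11, D=-3]  = 0; W = max(D, C)  [with D=-3, C=0]  = 0.
Change = -3 − 0 = -3.

-3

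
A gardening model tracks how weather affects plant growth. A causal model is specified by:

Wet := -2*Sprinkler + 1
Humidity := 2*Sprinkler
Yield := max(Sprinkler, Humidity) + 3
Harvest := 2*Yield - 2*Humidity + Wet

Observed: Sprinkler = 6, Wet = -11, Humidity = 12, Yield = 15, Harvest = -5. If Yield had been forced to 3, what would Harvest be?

-29

Intervening sets Yield = 3 and removes its equation (Yield := max(Sprinkler, Humidity) + 3).
Wet = -2*Sprinkler + 1  [with Sprinkler=6]  = -11
Humidity = 2*Sprinkler  [with Sprinkler=6]  = 12
Harvest = 2*Yield - 2*Humidity + Wet  [with Yield=3, Humidity=12, Wet=-11]  = -29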